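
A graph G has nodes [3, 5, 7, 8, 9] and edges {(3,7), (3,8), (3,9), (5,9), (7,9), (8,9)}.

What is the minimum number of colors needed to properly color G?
Clique number ω(G) = 3 (lower bound: χ ≥ ω).
The clique on [3, 8, 9] has size 3, forcing χ ≥ 3, and the coloring below uses 3 colors, so χ(G) = 3.
A valid 3-coloring: color 1: [9]; color 2: [3, 5]; color 3: [7, 8].

χ(G) = 3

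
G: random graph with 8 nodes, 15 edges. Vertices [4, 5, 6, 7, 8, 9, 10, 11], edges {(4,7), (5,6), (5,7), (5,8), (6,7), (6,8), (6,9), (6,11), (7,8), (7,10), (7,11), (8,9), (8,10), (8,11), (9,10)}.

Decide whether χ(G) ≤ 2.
No, G is not 2-colorable

The clique on vertices [6, 7, 8, 11] has size 4 > 2, so it alone needs 4 colors.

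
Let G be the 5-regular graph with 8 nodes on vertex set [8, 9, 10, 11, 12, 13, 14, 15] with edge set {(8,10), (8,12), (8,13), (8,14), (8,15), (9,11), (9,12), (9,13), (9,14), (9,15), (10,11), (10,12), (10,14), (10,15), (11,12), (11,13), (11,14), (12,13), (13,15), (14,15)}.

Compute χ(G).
χ(G) = 4

Clique number ω(G) = 4 (lower bound: χ ≥ ω).
The clique on [8, 10, 14, 15] has size 4, forcing χ ≥ 4, and the coloring below uses 4 colors, so χ(G) = 4.
A valid 4-coloring: color 1: [13, 14]; color 2: [8, 11]; color 3: [12, 15]; color 4: [9, 10].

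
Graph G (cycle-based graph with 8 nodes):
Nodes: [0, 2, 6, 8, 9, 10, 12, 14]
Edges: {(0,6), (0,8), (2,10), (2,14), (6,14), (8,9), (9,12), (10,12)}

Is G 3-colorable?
Yes, G is 3-colorable

A valid 3-coloring: color 1: [2, 6, 8, 12]; color 2: [0, 9, 10, 14].
(χ(G) = 2 ≤ 3.)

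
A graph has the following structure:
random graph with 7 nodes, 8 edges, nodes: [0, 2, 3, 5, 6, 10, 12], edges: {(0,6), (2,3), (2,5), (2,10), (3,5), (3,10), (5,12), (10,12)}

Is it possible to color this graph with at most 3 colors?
Yes, G is 3-colorable

A valid 3-coloring: color 1: [0, 2, 12]; color 2: [5, 6, 10]; color 3: [3].
(χ(G) = 3 ≤ 3.)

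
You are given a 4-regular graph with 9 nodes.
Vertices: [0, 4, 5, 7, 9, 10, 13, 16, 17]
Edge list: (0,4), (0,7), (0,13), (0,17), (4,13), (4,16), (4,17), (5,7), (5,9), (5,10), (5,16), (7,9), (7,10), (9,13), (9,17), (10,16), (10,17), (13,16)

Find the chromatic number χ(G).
χ(G) = 4

Clique number ω(G) = 3 (lower bound: χ ≥ ω).
Suppose a proper 3-coloring c exists. The clique [0, 4, 13] takes 3 distinct colors; by symmetry let c(0) = 1, c(4) = 2, c(13) = 3.
- Vertex 16: neighbors [4, 13] already have colors [2, 3] ⇒ c(16) = 1.
- Vertex 17: neighbors [0, 4] already have colors [1, 2] ⇒ c(17) = 3.
- Vertex 10: neighbors [16, 17] already have colors [1, 3] ⇒ c(10) = 2.
- Vertex 5: neighbors [16, 10] already have colors [1, 2] ⇒ c(5) = 3.
- Vertex 7: neighbors [0, 10, 5] already have colors [1, 2, 3] — all 3 colors blocked. Contradiction.
The forced assignments end in a contradiction, so G has no proper 3-coloring (χ ≥ 4).
The coloring below uses 4 colors, so χ(G) = 4.
A valid 4-coloring: color 1: [0, 9, 16]; color 2: [7, 13, 17]; color 3: [4, 10]; color 4: [5].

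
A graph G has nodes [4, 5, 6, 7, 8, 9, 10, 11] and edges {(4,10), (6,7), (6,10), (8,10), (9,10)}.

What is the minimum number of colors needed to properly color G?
Clique number ω(G) = 2 (lower bound: χ ≥ ω).
The graph is bipartite (no odd cycle), so 2 colors suffice: χ(G) = 2.
A valid 2-coloring: color 1: [5, 7, 10, 11]; color 2: [4, 6, 8, 9].

χ(G) = 2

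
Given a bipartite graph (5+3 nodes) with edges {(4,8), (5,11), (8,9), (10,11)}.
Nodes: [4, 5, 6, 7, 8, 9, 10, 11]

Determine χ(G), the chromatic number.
Clique number ω(G) = 2 (lower bound: χ ≥ ω).
The graph is bipartite (no odd cycle), so 2 colors suffice: χ(G) = 2.
A valid 2-coloring: color 1: [6, 7, 8, 11]; color 2: [4, 5, 9, 10].

χ(G) = 2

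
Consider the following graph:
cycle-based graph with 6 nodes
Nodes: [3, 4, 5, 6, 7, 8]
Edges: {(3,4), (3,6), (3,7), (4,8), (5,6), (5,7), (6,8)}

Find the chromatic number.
Clique number ω(G) = 2 (lower bound: χ ≥ ω).
The graph is bipartite (no odd cycle), so 2 colors suffice: χ(G) = 2.
A valid 2-coloring: color 1: [3, 5, 8]; color 2: [4, 6, 7].

χ(G) = 2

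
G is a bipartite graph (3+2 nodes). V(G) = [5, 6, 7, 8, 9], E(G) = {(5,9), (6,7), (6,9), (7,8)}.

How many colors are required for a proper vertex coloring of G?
χ(G) = 2

Clique number ω(G) = 2 (lower bound: χ ≥ ω).
The graph is bipartite (no odd cycle), so 2 colors suffice: χ(G) = 2.
A valid 2-coloring: color 1: [5, 6, 8]; color 2: [7, 9].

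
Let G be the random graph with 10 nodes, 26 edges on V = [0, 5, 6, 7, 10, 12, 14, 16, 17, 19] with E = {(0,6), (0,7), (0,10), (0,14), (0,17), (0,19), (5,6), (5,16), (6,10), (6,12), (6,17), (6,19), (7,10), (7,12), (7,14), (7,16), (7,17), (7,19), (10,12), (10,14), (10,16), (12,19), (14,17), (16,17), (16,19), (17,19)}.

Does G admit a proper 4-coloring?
A valid 4-coloring: color 1: [6, 7]; color 2: [5, 14, 19]; color 3: [0, 12, 16]; color 4: [10, 17].
(χ(G) = 4 ≤ 4.)

Yes, G is 4-colorable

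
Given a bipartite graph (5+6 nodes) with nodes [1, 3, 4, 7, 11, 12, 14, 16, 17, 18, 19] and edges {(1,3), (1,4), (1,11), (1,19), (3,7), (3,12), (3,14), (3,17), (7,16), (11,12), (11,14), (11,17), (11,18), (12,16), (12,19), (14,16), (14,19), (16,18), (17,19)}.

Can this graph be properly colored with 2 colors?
A valid 2-coloring: color 1: [3, 4, 11, 16, 19]; color 2: [1, 7, 12, 14, 17, 18].
(χ(G) = 2 ≤ 2.)

Yes, G is 2-colorable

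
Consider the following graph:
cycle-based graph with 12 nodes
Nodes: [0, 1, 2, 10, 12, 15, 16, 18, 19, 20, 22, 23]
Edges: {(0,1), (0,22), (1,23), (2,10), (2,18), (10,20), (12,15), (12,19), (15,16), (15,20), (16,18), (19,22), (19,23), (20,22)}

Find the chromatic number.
χ(G) = 3

Clique number ω(G) = 2 (lower bound: χ ≥ ω).
Odd cycle [23, 1, 0, 22, 19] needs 3 colors (χ ≥ 3).
The coloring below uses 3 colors, so χ(G) = 3.
A valid 3-coloring: color 1: [10, 15, 18, 22, 23]; color 2: [1, 2, 16, 19, 20]; color 3: [0, 12].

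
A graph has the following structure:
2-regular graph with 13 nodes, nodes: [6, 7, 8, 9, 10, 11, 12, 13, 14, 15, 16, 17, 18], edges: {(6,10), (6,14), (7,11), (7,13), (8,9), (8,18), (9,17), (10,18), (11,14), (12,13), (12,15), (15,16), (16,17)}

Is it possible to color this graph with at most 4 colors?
Yes, G is 4-colorable

A valid 4-coloring: color 1: [6, 9, 11, 13, 15, 18]; color 2: [7, 8, 10, 12, 14, 16]; color 3: [17].
(χ(G) = 3 ≤ 4.)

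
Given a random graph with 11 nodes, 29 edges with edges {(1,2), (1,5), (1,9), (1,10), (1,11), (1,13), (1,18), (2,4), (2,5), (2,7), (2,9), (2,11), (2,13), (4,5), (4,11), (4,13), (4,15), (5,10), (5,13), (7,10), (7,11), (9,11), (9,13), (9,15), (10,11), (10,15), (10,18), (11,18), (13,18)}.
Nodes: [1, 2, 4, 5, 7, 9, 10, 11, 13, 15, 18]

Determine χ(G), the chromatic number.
Clique number ω(G) = 4 (lower bound: χ ≥ ω).
The clique on [1, 10, 11, 18] has size 4, forcing χ ≥ 4, and the coloring below uses 4 colors, so χ(G) = 4.
A valid 4-coloring: color 1: [2, 10]; color 2: [1, 4, 7]; color 3: [11, 13, 15]; color 4: [5, 9, 18].

χ(G) = 4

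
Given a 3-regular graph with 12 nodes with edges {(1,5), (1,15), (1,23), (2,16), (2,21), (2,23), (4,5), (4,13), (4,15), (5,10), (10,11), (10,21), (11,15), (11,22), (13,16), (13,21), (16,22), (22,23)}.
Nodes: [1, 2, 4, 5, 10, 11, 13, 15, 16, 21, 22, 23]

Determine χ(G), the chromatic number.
Clique number ω(G) = 2 (lower bound: χ ≥ ω).
Odd cycle [1, 23, 2, 21, 10, 11, 15] needs 3 colors (χ ≥ 3).
The coloring below uses 3 colors, so χ(G) = 3.
A valid 3-coloring: color 1: [5, 11, 16, 21, 23]; color 2: [1, 2, 4, 10, 22]; color 3: [13, 15].

χ(G) = 3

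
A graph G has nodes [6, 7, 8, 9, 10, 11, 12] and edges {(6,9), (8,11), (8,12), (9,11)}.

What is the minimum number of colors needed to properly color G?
Clique number ω(G) = 2 (lower bound: χ ≥ ω).
The graph is bipartite (no odd cycle), so 2 colors suffice: χ(G) = 2.
A valid 2-coloring: color 1: [6, 7, 10, 11, 12]; color 2: [8, 9].

χ(G) = 2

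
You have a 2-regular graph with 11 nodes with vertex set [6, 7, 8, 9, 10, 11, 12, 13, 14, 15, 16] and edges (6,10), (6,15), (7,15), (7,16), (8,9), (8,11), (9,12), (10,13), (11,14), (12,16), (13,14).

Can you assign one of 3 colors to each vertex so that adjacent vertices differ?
A valid 3-coloring: color 1: [9, 10, 11, 15, 16]; color 2: [6, 7, 8, 12, 14]; color 3: [13].
(χ(G) = 3 ≤ 3.)

Yes, G is 3-colorable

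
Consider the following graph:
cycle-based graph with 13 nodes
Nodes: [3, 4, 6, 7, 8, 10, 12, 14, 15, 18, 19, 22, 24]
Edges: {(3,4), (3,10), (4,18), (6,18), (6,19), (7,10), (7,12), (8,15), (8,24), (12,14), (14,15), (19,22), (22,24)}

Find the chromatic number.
Clique number ω(G) = 2 (lower bound: χ ≥ ω).
Odd cycle [8, 24, 22, 19, 6, 18, 4, 3, 10, 7, 12, 14, 15] needs 3 colors (χ ≥ 3).
The coloring below uses 3 colors, so χ(G) = 3.
A valid 3-coloring: color 1: [4, 6, 8, 10, 14, 22]; color 2: [3, 7, 15, 18, 19, 24]; color 3: [12].

χ(G) = 3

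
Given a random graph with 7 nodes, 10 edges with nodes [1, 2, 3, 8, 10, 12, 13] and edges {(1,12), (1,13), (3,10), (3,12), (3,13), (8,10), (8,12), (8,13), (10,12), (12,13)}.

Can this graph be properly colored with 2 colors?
The clique on vertices [8, 10, 12] has size 3 > 2, so it alone needs 3 colors.

No, G is not 2-colorable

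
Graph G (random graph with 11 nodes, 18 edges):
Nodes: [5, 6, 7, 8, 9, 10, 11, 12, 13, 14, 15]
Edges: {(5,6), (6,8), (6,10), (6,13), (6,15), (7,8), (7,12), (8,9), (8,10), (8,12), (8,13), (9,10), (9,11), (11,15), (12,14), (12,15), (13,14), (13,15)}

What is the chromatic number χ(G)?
Clique number ω(G) = 3 (lower bound: χ ≥ ω).
The clique on [8, 9, 10] has size 3, forcing χ ≥ 3, and the coloring below uses 3 colors, so χ(G) = 3.
A valid 3-coloring: color 1: [5, 8, 14, 15]; color 2: [6, 9, 12]; color 3: [7, 10, 11, 13].

χ(G) = 3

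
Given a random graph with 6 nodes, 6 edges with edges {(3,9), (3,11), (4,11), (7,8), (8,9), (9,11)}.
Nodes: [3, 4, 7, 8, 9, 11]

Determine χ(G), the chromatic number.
Clique number ω(G) = 3 (lower bound: χ ≥ ω).
The clique on [3, 9, 11] has size 3, forcing χ ≥ 3, and the coloring below uses 3 colors, so χ(G) = 3.
A valid 3-coloring: color 1: [4, 7, 9]; color 2: [8, 11]; color 3: [3].

χ(G) = 3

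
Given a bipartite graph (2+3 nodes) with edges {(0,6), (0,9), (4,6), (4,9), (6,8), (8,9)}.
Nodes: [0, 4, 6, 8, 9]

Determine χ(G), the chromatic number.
χ(G) = 2

Clique number ω(G) = 2 (lower bound: χ ≥ ω).
The graph is bipartite (no odd cycle), so 2 colors suffice: χ(G) = 2.
A valid 2-coloring: color 1: [6, 9]; color 2: [0, 4, 8].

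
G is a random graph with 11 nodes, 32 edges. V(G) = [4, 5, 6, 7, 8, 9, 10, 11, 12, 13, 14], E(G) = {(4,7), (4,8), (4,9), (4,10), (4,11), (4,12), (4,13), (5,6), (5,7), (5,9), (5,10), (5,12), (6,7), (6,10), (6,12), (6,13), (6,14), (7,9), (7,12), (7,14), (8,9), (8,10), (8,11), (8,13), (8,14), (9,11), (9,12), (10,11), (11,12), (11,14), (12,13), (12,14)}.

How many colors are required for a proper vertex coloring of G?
Clique number ω(G) = 4 (lower bound: χ ≥ ω).
Suppose a proper 4-coloring c exists. The clique [4, 7, 9, 12] takes 4 distinct colors; by symmetry let c(4) = 1, c(7) = 2, c(9) = 3, c(12) = 4.
- Vertex 11: neighbors [4, 9, 12] already have colors [1, 3, 4] ⇒ c(11) = 2.
- Vertex 8: neighbors [4, 11, 9] already have colors [1, 2, 3] ⇒ c(8) = 4.
- Vertex 5: neighbors [7, 9, 12] already have colors [2, 3, 4] ⇒ c(5) = 1.
- Vertex 6: neighbors [5, 7, 12] already have colors [1, 2, 4] ⇒ c(6) = 3.
- Vertex 10: neighbors [4, 11, 6, 8] already have colors [1, 2, 3, 4] — all 4 colors blocked. Contradiction.
The forced assignments end in a contradiction, so G has no proper 4-coloring (χ ≥ 5).
The coloring below uses 5 colors, so χ(G) = 5.
A valid 5-coloring: color 1: [8, 12]; color 2: [4, 5, 14]; color 3: [7, 11, 13]; color 4: [6, 9]; color 5: [10].

χ(G) = 5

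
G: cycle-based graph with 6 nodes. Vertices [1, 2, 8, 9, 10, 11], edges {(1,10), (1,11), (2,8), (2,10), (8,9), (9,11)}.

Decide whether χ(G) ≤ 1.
No, G is not 1-colorable

Edge (8,9) forces its endpoints to differ, so 1 color is not enough.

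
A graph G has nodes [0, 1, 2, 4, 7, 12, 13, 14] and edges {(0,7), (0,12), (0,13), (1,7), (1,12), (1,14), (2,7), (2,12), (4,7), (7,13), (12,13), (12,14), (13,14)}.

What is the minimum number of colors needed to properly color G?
Clique number ω(G) = 3 (lower bound: χ ≥ ω).
The clique on [1, 12, 14] has size 3, forcing χ ≥ 3, and the coloring below uses 3 colors, so χ(G) = 3.
A valid 3-coloring: color 1: [7, 12]; color 2: [1, 2, 4, 13]; color 3: [0, 14].

χ(G) = 3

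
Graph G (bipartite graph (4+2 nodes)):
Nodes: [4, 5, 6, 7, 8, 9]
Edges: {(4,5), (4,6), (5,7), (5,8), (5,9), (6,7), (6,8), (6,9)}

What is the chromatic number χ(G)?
χ(G) = 2

Clique number ω(G) = 2 (lower bound: χ ≥ ω).
The graph is bipartite (no odd cycle), so 2 colors suffice: χ(G) = 2.
A valid 2-coloring: color 1: [5, 6]; color 2: [4, 7, 8, 9].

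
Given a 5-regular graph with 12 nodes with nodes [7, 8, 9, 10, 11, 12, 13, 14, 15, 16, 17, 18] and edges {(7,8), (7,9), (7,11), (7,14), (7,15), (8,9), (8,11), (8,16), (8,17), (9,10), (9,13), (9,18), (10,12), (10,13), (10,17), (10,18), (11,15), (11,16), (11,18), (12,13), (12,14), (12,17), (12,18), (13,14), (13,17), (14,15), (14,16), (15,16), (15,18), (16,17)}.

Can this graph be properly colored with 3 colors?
No, G is not 3-colorable

The clique on vertices [10, 12, 13, 17] has size 4 > 3, so it alone needs 4 colors.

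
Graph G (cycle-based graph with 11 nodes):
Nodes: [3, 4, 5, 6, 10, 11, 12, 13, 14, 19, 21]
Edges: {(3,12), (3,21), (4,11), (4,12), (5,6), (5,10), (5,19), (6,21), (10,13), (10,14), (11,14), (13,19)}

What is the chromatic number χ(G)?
χ(G) = 3

Clique number ω(G) = 2 (lower bound: χ ≥ ω).
Odd cycle [12, 3, 21, 6, 5, 10, 14, 11, 4] needs 3 colors (χ ≥ 3).
The coloring below uses 3 colors, so χ(G) = 3.
A valid 3-coloring: color 1: [5, 11, 12, 13, 21]; color 2: [3, 4, 6, 10, 19]; color 3: [14].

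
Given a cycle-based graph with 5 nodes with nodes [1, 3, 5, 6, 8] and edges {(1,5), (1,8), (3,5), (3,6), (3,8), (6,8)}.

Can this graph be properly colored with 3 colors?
Yes, G is 3-colorable

A valid 3-coloring: color 1: [1, 3]; color 2: [5, 8]; color 3: [6].
(χ(G) = 3 ≤ 3.)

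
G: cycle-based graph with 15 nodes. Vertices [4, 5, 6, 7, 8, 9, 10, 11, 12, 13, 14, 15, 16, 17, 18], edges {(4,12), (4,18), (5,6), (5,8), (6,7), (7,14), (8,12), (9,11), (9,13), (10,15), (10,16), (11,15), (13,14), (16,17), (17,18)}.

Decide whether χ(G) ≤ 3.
A valid 3-coloring: color 1: [5, 7, 9, 12, 15, 16, 18]; color 2: [4, 6, 8, 10, 11, 13, 17]; color 3: [14].
(χ(G) = 3 ≤ 3.)

Yes, G is 3-colorable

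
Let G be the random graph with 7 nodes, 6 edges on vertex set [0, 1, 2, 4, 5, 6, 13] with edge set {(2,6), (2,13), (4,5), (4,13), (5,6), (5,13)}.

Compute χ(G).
Clique number ω(G) = 3 (lower bound: χ ≥ ω).
The clique on [4, 5, 13] has size 3, forcing χ ≥ 3, and the coloring below uses 3 colors, so χ(G) = 3.
A valid 3-coloring: color 1: [0, 1, 2, 5]; color 2: [6, 13]; color 3: [4].

χ(G) = 3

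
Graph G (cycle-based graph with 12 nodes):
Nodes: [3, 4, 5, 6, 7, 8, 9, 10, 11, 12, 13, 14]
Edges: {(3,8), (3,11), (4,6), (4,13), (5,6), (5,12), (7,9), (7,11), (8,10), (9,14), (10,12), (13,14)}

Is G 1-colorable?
No, G is not 1-colorable

Edge (3,8) forces its endpoints to differ, so 1 color is not enough.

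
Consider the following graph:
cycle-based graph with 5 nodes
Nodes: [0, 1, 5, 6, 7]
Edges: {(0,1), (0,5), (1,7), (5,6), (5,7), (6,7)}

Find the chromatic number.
Clique number ω(G) = 3 (lower bound: χ ≥ ω).
The clique on [5, 6, 7] has size 3, forcing χ ≥ 3, and the coloring below uses 3 colors, so χ(G) = 3.
A valid 3-coloring: color 1: [0, 7]; color 2: [1, 5]; color 3: [6].

χ(G) = 3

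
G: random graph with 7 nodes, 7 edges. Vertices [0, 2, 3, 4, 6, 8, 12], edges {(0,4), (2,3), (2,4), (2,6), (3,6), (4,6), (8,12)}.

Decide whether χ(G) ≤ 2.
No, G is not 2-colorable

The clique on vertices [2, 3, 6] has size 3 > 2, so it alone needs 3 colors.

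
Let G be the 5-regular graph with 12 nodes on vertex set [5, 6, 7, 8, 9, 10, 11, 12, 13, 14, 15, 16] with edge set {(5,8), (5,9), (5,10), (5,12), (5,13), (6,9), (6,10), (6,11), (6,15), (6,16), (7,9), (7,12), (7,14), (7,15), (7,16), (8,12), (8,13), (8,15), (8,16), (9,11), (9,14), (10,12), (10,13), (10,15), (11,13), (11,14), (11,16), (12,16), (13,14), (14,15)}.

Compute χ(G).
Clique number ω(G) = 3 (lower bound: χ ≥ ω).
Suppose a proper 3-coloring c exists. The clique [5, 8, 12] takes 3 distinct colors; by symmetry let c(5) = 1, c(8) = 2, c(12) = 3.
- Vertex 10: neighbors [5, 12] already have colors [1, 3] ⇒ c(10) = 2.
- Vertex 16: neighbors [8, 12] already have colors [2, 3] ⇒ c(16) = 1.
- Vertex 6: neighbors [16, 10] already have colors [1, 2] ⇒ c(6) = 3.
- Vertex 7: neighbors [16, 12] already have colors [1, 3] ⇒ c(7) = 2.
- Vertex 9: neighbors [5, 7, 6] already have colors [1, 2, 3] — all 3 colors blocked. Contradiction.
The forced assignments end in a contradiction, so G has no proper 3-coloring (χ ≥ 4).
The coloring below uses 4 colors, so χ(G) = 4.
A valid 4-coloring: color 1: [7, 8, 10, 11]; color 2: [6, 12, 14]; color 3: [5, 15, 16]; color 4: [9, 13].

χ(G) = 4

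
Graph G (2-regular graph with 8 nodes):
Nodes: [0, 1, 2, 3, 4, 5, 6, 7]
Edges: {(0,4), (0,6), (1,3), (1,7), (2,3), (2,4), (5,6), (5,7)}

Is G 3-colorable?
Yes, G is 3-colorable

A valid 3-coloring: color 1: [0, 1, 2, 5]; color 2: [3, 4, 6, 7].
(χ(G) = 2 ≤ 3.)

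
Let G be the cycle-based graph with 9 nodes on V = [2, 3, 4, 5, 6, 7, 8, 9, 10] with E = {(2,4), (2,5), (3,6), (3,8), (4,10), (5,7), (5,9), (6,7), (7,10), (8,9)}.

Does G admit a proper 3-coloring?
A valid 3-coloring: color 1: [5, 6, 8, 10]; color 2: [2, 3, 7, 9]; color 3: [4].
(χ(G) = 3 ≤ 3.)

Yes, G is 3-colorable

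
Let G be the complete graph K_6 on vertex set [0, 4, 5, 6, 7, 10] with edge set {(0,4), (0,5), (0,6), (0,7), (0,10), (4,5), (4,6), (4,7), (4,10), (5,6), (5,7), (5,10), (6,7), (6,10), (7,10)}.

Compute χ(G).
χ(G) = 6

Clique number ω(G) = 6 (lower bound: χ ≥ ω).
The clique on [0, 4, 5, 6, 7, 10] has size 6, forcing χ ≥ 6, and the coloring below uses 6 colors, so χ(G) = 6.
A valid 6-coloring: color 1: [0]; color 2: [5]; color 3: [10]; color 4: [6]; color 5: [4]; color 6: [7].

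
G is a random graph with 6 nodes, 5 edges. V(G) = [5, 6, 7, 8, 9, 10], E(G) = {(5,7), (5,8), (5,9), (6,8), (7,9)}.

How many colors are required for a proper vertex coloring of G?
χ(G) = 3

Clique number ω(G) = 3 (lower bound: χ ≥ ω).
The clique on [5, 7, 9] has size 3, forcing χ ≥ 3, and the coloring below uses 3 colors, so χ(G) = 3.
A valid 3-coloring: color 1: [5, 6, 10]; color 2: [7, 8]; color 3: [9].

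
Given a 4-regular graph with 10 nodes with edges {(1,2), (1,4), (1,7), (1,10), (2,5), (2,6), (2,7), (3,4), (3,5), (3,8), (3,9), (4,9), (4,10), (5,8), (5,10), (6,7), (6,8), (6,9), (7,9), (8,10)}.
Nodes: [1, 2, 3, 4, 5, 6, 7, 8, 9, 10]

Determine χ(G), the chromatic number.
χ(G) = 4

Clique number ω(G) = 3 (lower bound: χ ≥ ω).
Suppose a proper 3-coloring c exists. The clique [1, 2, 7] takes 3 distinct colors; by symmetry let c(1) = 1, c(2) = 2, c(7) = 3.
- Vertex 6: neighbors [2, 7] already have colors [2, 3] ⇒ c(6) = 1.
- Vertex 9: neighbors [6, 7] already have colors [1, 3] ⇒ c(9) = 2.
- Vertex 4: neighbors [1, 9] already have colors [1, 2] ⇒ c(4) = 3.
- Vertex 3: neighbors [9, 4] already have colors [2, 3] ⇒ c(3) = 1.
- Vertex 5: neighbors [3, 2] already have colors [1, 2] ⇒ c(5) = 3.
- Vertex 8: neighbors [3, 5] already have colors [1, 3] ⇒ c(8) = 2.
- Vertex 10: neighbors [1, 8, 4] already have colors [1, 2, 3] — all 3 colors blocked. Contradiction.
The forced assignments end in a contradiction, so G has no proper 3-coloring (χ ≥ 4).
The coloring below uses 4 colors, so χ(G) = 4.
A valid 4-coloring: color 1: [1, 8, 9]; color 2: [2, 3, 10]; color 3: [4, 5, 6]; color 4: [7].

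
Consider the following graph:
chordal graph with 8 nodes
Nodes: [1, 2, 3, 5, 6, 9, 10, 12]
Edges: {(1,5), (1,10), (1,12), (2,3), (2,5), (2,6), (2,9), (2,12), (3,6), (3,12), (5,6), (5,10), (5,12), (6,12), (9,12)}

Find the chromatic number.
Clique number ω(G) = 4 (lower bound: χ ≥ ω).
The clique on [2, 3, 6, 12] has size 4, forcing χ ≥ 4, and the coloring below uses 4 colors, so χ(G) = 4.
A valid 4-coloring: color 1: [10, 12]; color 2: [3, 5, 9]; color 3: [1, 2]; color 4: [6].

χ(G) = 4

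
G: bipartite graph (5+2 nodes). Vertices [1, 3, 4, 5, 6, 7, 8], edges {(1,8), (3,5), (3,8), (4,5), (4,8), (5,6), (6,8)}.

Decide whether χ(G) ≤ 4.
A valid 4-coloring: color 1: [5, 7, 8]; color 2: [1, 3, 4, 6].
(χ(G) = 2 ≤ 4.)

Yes, G is 4-colorable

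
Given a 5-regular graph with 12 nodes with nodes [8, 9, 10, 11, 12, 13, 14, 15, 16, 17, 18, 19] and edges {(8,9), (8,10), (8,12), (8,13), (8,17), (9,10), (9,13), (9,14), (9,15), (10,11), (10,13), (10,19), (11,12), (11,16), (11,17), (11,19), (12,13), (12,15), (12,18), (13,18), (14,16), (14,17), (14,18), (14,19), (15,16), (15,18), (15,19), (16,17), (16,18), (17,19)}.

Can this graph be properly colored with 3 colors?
The clique on vertices [8, 9, 10, 13] has size 4 > 3, so it alone needs 4 colors.

No, G is not 3-colorable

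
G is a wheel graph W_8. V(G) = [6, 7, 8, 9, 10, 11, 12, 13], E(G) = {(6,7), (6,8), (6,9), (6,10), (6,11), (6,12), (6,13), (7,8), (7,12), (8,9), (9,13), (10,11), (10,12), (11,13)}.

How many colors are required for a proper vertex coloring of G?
Clique number ω(G) = 3 (lower bound: χ ≥ ω).
Odd cycle [7, 12, 10, 11, 13, 9, 8] needs 3 colors (χ ≥ 3).
Vertex 6 is adjacent to every vertex of [7, 8, 9, 10, 11, 12, 13], which already need 3 colors among themselves, so 6 needs a new color (χ ≥ 4).
The coloring below uses 4 colors, so χ(G) = 4.
A valid 4-coloring: color 1: [6]; color 2: [7, 9, 10]; color 3: [8, 11, 12]; color 4: [13].

χ(G) = 4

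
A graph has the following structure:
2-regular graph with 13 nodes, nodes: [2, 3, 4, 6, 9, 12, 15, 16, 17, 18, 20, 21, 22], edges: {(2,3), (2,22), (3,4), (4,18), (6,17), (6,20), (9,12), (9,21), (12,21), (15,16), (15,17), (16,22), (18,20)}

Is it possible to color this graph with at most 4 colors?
Yes, G is 4-colorable

A valid 4-coloring: color 1: [3, 6, 15, 18, 21, 22]; color 2: [2, 4, 12, 16, 17, 20]; color 3: [9].
(χ(G) = 3 ≤ 4.)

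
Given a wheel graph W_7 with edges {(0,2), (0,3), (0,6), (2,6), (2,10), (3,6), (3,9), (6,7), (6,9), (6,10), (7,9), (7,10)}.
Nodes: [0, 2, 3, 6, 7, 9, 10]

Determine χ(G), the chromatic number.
χ(G) = 3

Clique number ω(G) = 3 (lower bound: χ ≥ ω).
The clique on [0, 2, 6] has size 3, forcing χ ≥ 3, and the coloring below uses 3 colors, so χ(G) = 3.
A valid 3-coloring: color 1: [6]; color 2: [2, 3, 7]; color 3: [0, 9, 10].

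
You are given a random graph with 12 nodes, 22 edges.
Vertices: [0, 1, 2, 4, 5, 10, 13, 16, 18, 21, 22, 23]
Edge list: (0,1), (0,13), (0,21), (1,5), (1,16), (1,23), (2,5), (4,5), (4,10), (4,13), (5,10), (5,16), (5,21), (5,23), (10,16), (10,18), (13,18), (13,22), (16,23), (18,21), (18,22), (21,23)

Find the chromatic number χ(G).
Clique number ω(G) = 4 (lower bound: χ ≥ ω).
The clique on [1, 5, 16, 23] has size 4, forcing χ ≥ 4, and the coloring below uses 4 colors, so χ(G) = 4.
A valid 4-coloring: color 1: [0, 5, 18]; color 2: [2, 4, 16, 21, 22]; color 3: [10, 13, 23]; color 4: [1].

χ(G) = 4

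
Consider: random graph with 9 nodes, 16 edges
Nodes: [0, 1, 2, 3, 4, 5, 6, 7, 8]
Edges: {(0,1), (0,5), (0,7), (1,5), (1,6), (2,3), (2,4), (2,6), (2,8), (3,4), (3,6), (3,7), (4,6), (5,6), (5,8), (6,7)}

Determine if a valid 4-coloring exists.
Yes, G is 4-colorable

A valid 4-coloring: color 1: [0, 6, 8]; color 2: [3, 5]; color 3: [1, 2, 7]; color 4: [4].
(χ(G) = 4 ≤ 4.)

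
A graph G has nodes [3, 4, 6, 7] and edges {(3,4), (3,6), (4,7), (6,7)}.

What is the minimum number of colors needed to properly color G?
Clique number ω(G) = 2 (lower bound: χ ≥ ω).
The graph is bipartite (no odd cycle), so 2 colors suffice: χ(G) = 2.
A valid 2-coloring: color 1: [3, 7]; color 2: [4, 6].

χ(G) = 2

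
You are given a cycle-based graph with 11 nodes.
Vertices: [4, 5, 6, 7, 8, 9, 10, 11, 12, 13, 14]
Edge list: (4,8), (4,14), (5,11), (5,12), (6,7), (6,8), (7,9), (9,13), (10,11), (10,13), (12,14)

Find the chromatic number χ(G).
Clique number ω(G) = 2 (lower bound: χ ≥ ω).
Odd cycle [9, 13, 10, 11, 5, 12, 14, 4, 8, 6, 7] needs 3 colors (χ ≥ 3).
The coloring below uses 3 colors, so χ(G) = 3.
A valid 3-coloring: color 1: [5, 6, 9, 10, 14]; color 2: [4, 7, 11, 12, 13]; color 3: [8].

χ(G) = 3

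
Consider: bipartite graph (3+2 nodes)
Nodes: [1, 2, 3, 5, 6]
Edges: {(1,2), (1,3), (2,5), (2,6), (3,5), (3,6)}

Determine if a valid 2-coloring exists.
Yes, G is 2-colorable

A valid 2-coloring: color 1: [2, 3]; color 2: [1, 5, 6].
(χ(G) = 2 ≤ 2.)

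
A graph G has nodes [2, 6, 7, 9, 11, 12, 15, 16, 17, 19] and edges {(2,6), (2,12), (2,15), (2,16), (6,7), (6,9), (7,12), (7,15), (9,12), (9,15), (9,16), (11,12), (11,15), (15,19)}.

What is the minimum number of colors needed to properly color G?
Clique number ω(G) = 2 (lower bound: χ ≥ ω).
The graph is bipartite (no odd cycle), so 2 colors suffice: χ(G) = 2.
A valid 2-coloring: color 1: [6, 12, 15, 16, 17]; color 2: [2, 7, 9, 11, 19].

χ(G) = 2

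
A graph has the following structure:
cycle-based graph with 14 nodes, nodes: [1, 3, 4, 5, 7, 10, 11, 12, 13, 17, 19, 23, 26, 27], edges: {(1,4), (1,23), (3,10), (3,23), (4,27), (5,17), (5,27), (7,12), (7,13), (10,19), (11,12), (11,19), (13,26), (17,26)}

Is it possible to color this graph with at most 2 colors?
A valid 2-coloring: color 1: [4, 5, 7, 10, 11, 23, 26]; color 2: [1, 3, 12, 13, 17, 19, 27].
(χ(G) = 2 ≤ 2.)

Yes, G is 2-colorable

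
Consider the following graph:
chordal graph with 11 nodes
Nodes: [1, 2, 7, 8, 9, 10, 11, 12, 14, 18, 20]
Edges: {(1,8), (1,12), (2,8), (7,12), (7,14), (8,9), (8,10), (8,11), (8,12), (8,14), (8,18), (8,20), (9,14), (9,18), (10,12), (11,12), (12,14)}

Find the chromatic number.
χ(G) = 3

Clique number ω(G) = 3 (lower bound: χ ≥ ω).
The clique on [8, 9, 18] has size 3, forcing χ ≥ 3, and the coloring below uses 3 colors, so χ(G) = 3.
A valid 3-coloring: color 1: [7, 8]; color 2: [2, 9, 12, 20]; color 3: [1, 10, 11, 14, 18].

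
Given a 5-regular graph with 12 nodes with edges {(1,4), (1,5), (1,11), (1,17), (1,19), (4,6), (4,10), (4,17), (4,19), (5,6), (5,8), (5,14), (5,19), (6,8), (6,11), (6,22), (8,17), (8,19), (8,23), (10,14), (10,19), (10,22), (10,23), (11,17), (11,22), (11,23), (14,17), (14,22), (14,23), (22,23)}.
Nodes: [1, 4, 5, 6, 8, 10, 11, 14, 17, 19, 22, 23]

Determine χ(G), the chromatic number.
χ(G) = 4

Clique number ω(G) = 4 (lower bound: χ ≥ ω).
The clique on [10, 14, 22, 23] has size 4, forcing χ ≥ 4, and the coloring below uses 4 colors, so χ(G) = 4.
A valid 4-coloring: color 1: [5, 17, 22]; color 2: [6, 19, 23]; color 3: [4, 8, 11, 14]; color 4: [1, 10].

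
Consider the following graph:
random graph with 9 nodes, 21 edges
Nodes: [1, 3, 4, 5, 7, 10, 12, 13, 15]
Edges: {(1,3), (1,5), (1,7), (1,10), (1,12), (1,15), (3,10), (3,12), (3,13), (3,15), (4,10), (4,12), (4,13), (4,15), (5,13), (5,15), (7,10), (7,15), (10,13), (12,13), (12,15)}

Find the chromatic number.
χ(G) = 4

Clique number ω(G) = 4 (lower bound: χ ≥ ω).
The clique on [1, 3, 12, 15] has size 4, forcing χ ≥ 4, and the coloring below uses 4 colors, so χ(G) = 4.
A valid 4-coloring: color 1: [1, 13]; color 2: [10, 15]; color 3: [5, 7, 12]; color 4: [3, 4].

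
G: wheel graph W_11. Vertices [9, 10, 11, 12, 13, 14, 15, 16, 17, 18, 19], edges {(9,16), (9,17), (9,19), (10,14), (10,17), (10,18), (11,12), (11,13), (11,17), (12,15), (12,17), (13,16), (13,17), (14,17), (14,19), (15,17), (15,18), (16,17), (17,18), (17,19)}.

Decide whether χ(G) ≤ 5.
Yes, G is 5-colorable

A valid 5-coloring: color 1: [17]; color 2: [9, 12, 13, 14, 18]; color 3: [10, 11, 15, 16, 19].
(χ(G) = 3 ≤ 5.)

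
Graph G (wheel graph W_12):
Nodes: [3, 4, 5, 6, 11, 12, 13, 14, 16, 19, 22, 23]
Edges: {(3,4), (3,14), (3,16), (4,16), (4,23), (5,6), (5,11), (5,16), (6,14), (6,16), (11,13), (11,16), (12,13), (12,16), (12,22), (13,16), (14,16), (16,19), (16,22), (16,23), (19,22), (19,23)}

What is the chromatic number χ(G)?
Clique number ω(G) = 3 (lower bound: χ ≥ ω).
Odd cycle [11, 13, 12, 22, 19, 23, 4, 3, 14, 6, 5] needs 3 colors (χ ≥ 3).
Vertex 16 is adjacent to every vertex of [3, 4, 5, 6, 11, 12, 13, 14, 19, 22, 23], which already need 3 colors among themselves, so 16 needs a new color (χ ≥ 4).
The coloring below uses 4 colors, so χ(G) = 4.
A valid 4-coloring: color 1: [16]; color 2: [4, 6, 11, 12, 19]; color 3: [3, 5, 13, 22, 23]; color 4: [14].

χ(G) = 4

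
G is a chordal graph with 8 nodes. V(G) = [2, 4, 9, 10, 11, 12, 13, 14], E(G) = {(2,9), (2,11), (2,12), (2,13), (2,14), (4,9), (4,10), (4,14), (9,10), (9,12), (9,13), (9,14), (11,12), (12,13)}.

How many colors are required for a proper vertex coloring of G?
Clique number ω(G) = 4 (lower bound: χ ≥ ω).
The clique on [2, 9, 12, 13] has size 4, forcing χ ≥ 4, and the coloring below uses 4 colors, so χ(G) = 4.
A valid 4-coloring: color 1: [9, 11]; color 2: [2, 4]; color 3: [10, 12, 14]; color 4: [13].

χ(G) = 4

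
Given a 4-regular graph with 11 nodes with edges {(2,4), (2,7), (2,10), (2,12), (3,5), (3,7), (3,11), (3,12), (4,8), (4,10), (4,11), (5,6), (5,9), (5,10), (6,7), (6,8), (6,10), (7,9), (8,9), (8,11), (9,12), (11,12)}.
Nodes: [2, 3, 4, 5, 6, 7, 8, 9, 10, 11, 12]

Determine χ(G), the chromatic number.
Clique number ω(G) = 3 (lower bound: χ ≥ ω).
The clique on [2, 4, 10] has size 3, forcing χ ≥ 3, and the coloring below uses 3 colors, so χ(G) = 3.
A valid 3-coloring: color 1: [3, 4, 6, 9]; color 2: [7, 8, 10, 12]; color 3: [2, 5, 11].

χ(G) = 3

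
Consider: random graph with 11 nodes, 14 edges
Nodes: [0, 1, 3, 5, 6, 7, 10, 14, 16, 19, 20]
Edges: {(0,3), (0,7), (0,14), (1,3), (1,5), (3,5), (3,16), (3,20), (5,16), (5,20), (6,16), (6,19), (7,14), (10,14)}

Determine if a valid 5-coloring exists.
A valid 5-coloring: color 1: [3, 6, 14]; color 2: [0, 5, 10, 19]; color 3: [1, 7, 16, 20].
(χ(G) = 3 ≤ 5.)

Yes, G is 5-colorable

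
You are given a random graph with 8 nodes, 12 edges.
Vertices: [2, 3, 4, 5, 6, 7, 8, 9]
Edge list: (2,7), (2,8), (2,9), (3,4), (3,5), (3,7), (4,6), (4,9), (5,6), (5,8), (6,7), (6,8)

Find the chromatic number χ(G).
χ(G) = 3

Clique number ω(G) = 3 (lower bound: χ ≥ ω).
The clique on [5, 6, 8] has size 3, forcing χ ≥ 3, and the coloring below uses 3 colors, so χ(G) = 3.
A valid 3-coloring: color 1: [2, 3, 6]; color 2: [4, 5, 7]; color 3: [8, 9].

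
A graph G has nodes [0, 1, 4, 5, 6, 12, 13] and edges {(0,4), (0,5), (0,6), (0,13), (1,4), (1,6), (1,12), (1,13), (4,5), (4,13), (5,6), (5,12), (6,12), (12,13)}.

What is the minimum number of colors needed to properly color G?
χ(G) = 4

Clique number ω(G) = 3 (lower bound: χ ≥ ω).
Suppose a proper 3-coloring c exists. The clique [0, 4, 5] takes 3 distinct colors; by symmetry let c(0) = 1, c(4) = 2, c(5) = 3.
- Vertex 6: neighbors [0, 5] already have colors [1, 3] ⇒ c(6) = 2.
- Vertex 12: neighbors [6, 5] already have colors [2, 3] ⇒ c(12) = 1.
- Vertex 1: neighbors [12, 4] already have colors [1, 2] ⇒ c(1) = 3.
- Vertex 13: neighbors [0, 4, 1] already have colors [1, 2, 3] — all 3 colors blocked. Contradiction.
The forced assignments end in a contradiction, so G has no proper 3-coloring (χ ≥ 4).
The coloring below uses 4 colors, so χ(G) = 4.
A valid 4-coloring: color 1: [5, 13]; color 2: [0, 12]; color 3: [4, 6]; color 4: [1].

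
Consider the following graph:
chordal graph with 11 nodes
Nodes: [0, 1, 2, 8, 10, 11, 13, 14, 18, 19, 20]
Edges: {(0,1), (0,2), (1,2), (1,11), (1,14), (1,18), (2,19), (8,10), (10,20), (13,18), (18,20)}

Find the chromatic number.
Clique number ω(G) = 3 (lower bound: χ ≥ ω).
The clique on [0, 1, 2] has size 3, forcing χ ≥ 3, and the coloring below uses 3 colors, so χ(G) = 3.
A valid 3-coloring: color 1: [1, 8, 13, 19, 20]; color 2: [2, 10, 11, 14, 18]; color 3: [0].

χ(G) = 3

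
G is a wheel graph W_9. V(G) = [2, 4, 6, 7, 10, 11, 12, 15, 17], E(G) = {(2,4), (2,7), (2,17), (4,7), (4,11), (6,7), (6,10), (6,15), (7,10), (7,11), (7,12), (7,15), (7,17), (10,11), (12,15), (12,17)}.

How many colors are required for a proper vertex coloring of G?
χ(G) = 3

Clique number ω(G) = 3 (lower bound: χ ≥ ω).
The clique on [2, 7, 17] has size 3, forcing χ ≥ 3, and the coloring below uses 3 colors, so χ(G) = 3.
A valid 3-coloring: color 1: [7]; color 2: [2, 6, 11, 12]; color 3: [4, 10, 15, 17].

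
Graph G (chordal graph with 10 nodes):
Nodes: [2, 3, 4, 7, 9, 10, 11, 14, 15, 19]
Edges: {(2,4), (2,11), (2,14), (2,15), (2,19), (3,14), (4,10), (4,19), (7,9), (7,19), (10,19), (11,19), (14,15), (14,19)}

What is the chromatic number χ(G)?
Clique number ω(G) = 3 (lower bound: χ ≥ ω).
The clique on [2, 11, 19] has size 3, forcing χ ≥ 3, and the coloring below uses 3 colors, so χ(G) = 3.
A valid 3-coloring: color 1: [3, 9, 15, 19]; color 2: [2, 7, 10]; color 3: [4, 11, 14].

χ(G) = 3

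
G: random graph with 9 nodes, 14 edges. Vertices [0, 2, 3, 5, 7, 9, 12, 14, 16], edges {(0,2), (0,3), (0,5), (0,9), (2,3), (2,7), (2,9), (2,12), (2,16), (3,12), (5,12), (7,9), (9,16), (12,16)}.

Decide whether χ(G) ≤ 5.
Yes, G is 5-colorable

A valid 5-coloring: color 1: [2, 5, 14]; color 2: [0, 7, 16]; color 3: [9, 12]; color 4: [3].
(χ(G) = 4 ≤ 5.)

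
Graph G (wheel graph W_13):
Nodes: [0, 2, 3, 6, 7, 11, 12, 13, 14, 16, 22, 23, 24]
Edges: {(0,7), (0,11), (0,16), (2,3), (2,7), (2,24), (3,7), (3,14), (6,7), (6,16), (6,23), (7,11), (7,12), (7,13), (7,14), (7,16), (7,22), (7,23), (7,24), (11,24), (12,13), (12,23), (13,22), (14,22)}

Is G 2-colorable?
No, G is not 2-colorable

The clique on vertices [0, 7, 16] has size 3 > 2, so it alone needs 3 colors.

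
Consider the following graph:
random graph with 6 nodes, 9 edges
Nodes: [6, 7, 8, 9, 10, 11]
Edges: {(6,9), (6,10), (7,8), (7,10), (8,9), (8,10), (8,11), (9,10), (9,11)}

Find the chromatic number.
χ(G) = 3

Clique number ω(G) = 3 (lower bound: χ ≥ ω).
The clique on [8, 9, 10] has size 3, forcing χ ≥ 3, and the coloring below uses 3 colors, so χ(G) = 3.
A valid 3-coloring: color 1: [10, 11]; color 2: [6, 8]; color 3: [7, 9].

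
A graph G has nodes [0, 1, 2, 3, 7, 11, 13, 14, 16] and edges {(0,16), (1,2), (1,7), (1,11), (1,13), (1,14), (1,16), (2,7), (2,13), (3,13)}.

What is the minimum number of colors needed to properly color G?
Clique number ω(G) = 3 (lower bound: χ ≥ ω).
The clique on [1, 2, 13] has size 3, forcing χ ≥ 3, and the coloring below uses 3 colors, so χ(G) = 3.
A valid 3-coloring: color 1: [0, 1, 3]; color 2: [2, 11, 14, 16]; color 3: [7, 13].

χ(G) = 3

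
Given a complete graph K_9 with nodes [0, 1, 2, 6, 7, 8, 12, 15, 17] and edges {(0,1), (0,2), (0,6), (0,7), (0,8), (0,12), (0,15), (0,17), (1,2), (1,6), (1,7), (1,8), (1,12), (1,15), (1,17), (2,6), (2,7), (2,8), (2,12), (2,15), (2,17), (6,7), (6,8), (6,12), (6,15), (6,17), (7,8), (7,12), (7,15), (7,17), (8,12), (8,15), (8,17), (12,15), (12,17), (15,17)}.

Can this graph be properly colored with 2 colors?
The clique on vertices [0, 1, 2, 6, 7, 8, 12, 15, 17] has size 9 > 2, so it alone needs 9 colors.

No, G is not 2-colorable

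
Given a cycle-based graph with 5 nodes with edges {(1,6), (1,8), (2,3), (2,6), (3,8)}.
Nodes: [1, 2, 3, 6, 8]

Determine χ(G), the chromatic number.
Clique number ω(G) = 2 (lower bound: χ ≥ ω).
Odd cycle [1, 6, 2, 3, 8] needs 3 colors (χ ≥ 3).
The coloring below uses 3 colors, so χ(G) = 3.
A valid 3-coloring: color 1: [1, 3]; color 2: [6, 8]; color 3: [2].

χ(G) = 3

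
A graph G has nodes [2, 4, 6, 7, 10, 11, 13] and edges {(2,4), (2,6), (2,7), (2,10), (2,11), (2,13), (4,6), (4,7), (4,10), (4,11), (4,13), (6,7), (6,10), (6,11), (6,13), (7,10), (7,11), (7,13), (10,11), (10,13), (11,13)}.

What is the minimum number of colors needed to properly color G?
χ(G) = 7

Clique number ω(G) = 7 (lower bound: χ ≥ ω).
The clique on [2, 4, 6, 7, 10, 11, 13] has size 7, forcing χ ≥ 7, and the coloring below uses 7 colors, so χ(G) = 7.
A valid 7-coloring: color 1: [2]; color 2: [10]; color 3: [11]; color 4: [7]; color 5: [6]; color 6: [13]; color 7: [4].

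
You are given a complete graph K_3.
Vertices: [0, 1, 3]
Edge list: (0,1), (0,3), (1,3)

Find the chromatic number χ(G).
Clique number ω(G) = 3 (lower bound: χ ≥ ω).
The clique on [0, 1, 3] has size 3, forcing χ ≥ 3, and the coloring below uses 3 colors, so χ(G) = 3.
A valid 3-coloring: color 1: [1]; color 2: [3]; color 3: [0].

χ(G) = 3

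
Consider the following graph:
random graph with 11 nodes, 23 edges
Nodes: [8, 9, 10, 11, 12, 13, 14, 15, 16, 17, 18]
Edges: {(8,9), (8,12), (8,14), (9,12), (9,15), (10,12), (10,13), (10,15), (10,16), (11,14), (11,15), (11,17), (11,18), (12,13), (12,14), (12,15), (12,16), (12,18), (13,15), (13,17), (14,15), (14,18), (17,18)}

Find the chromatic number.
Clique number ω(G) = 4 (lower bound: χ ≥ ω).
The clique on [10, 12, 13, 15] has size 4, forcing χ ≥ 4, and the coloring below uses 4 colors, so χ(G) = 4.
A valid 4-coloring: color 1: [12, 17]; color 2: [8, 15, 16, 18]; color 3: [9, 10, 14]; color 4: [11, 13].

χ(G) = 4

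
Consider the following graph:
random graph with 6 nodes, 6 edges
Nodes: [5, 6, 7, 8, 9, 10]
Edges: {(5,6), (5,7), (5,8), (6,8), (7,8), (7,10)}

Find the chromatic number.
χ(G) = 3

Clique number ω(G) = 3 (lower bound: χ ≥ ω).
The clique on [5, 6, 8] has size 3, forcing χ ≥ 3, and the coloring below uses 3 colors, so χ(G) = 3.
A valid 3-coloring: color 1: [6, 7, 9]; color 2: [8, 10]; color 3: [5].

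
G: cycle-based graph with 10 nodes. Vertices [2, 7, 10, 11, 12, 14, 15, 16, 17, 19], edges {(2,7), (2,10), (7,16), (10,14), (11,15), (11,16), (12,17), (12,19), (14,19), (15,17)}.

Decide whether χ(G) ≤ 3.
Yes, G is 3-colorable

A valid 3-coloring: color 1: [2, 12, 14, 15, 16]; color 2: [7, 10, 11, 17, 19].
(χ(G) = 2 ≤ 3.)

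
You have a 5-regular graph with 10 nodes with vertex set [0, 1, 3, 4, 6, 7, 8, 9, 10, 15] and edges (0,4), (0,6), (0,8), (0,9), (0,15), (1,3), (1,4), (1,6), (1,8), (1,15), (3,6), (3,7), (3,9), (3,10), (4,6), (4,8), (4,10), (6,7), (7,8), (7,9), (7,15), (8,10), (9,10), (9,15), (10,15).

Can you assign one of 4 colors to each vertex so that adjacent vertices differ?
Yes, G is 4-colorable

A valid 4-coloring: color 1: [6, 8, 9]; color 2: [0, 1, 7, 10]; color 3: [3, 4, 15].
(χ(G) = 3 ≤ 4.)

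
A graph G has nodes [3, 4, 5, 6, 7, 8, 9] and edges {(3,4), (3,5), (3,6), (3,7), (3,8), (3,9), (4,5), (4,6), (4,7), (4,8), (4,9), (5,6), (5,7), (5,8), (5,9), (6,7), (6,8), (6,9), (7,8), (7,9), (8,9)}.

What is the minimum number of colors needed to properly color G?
Clique number ω(G) = 7 (lower bound: χ ≥ ω).
The clique on [3, 4, 5, 6, 7, 8, 9] has size 7, forcing χ ≥ 7, and the coloring below uses 7 colors, so χ(G) = 7.
A valid 7-coloring: color 1: [7]; color 2: [4]; color 3: [5]; color 4: [6]; color 5: [8]; color 6: [9]; color 7: [3].

χ(G) = 7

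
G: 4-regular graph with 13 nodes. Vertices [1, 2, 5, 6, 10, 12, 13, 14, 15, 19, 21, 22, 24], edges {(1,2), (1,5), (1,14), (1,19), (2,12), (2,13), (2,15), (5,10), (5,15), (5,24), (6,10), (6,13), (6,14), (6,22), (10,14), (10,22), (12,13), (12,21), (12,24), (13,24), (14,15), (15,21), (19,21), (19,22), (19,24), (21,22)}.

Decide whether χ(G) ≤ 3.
Suppose a proper 3-coloring c exists. The clique [2, 12, 13] takes 3 distinct colors; by symmetry let c(2) = 1, c(12) = 2, c(13) = 3.
- Vertex 24: neighbors [12, 13] already have colors [2, 3] ⇒ c(24) = 1.
- Vertex 1: neighbors [2] already have colors [1]; try each remaining color.
- Case c(1) = 2:
  - Vertex 5: neighbors [24, 1] already have colors [1, 2] ⇒ c(5) = 3.
  - Vertex 15: neighbors [2, 5] already have colors [1, 3] ⇒ c(15) = 2.
  - Vertex 19: neighbors [24, 1] already have colors [1, 2] ⇒ c(19) = 3.
  - Vertex 21: neighbors [12, 19] already have colors [2, 3] ⇒ c(21) = 1.
  - Vertex 22: neighbors [21, 19] already have colors [1, 3] ⇒ c(22) = 2.
  - Vertex 6: neighbors [22, 13] already have colors [2, 3] ⇒ c(6) = 1.
  - Vertex 10: neighbors [6, 22, 5] already have colors [1, 2, 3] — all 3 colors blocked. Contradiction.
- Case c(1) = 3:
  - Vertex 5: neighbors [24, 1] already have colors [1, 3] ⇒ c(5) = 2.
  - Vertex 15: neighbors [2, 5] already have colors [1, 2] ⇒ c(15) = 3.
  - Vertex 19: neighbors [24, 1] already have colors [1, 3] ⇒ c(19) = 2.
  - Vertex 21: neighbors [12, 15] already have colors [2, 3] ⇒ c(21) = 1.
  - Vertex 22: neighbors [21, 19] already have colors [1, 2] ⇒ c(22) = 3.
  - Vertex 10: neighbors [5, 22] already have colors [2, 3] ⇒ c(10) = 1.
  - Vertex 6: neighbors [10, 13] already have colors [1, 3] ⇒ c(6) = 2.
  - Vertex 14: neighbors [10, 6, 1] already have colors [1, 2, 3] — all 3 colors blocked. Contradiction.
Every case ends in a contradiction, so G has no proper 3-coloring (χ ≥ 4).

No, G is not 3-colorable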